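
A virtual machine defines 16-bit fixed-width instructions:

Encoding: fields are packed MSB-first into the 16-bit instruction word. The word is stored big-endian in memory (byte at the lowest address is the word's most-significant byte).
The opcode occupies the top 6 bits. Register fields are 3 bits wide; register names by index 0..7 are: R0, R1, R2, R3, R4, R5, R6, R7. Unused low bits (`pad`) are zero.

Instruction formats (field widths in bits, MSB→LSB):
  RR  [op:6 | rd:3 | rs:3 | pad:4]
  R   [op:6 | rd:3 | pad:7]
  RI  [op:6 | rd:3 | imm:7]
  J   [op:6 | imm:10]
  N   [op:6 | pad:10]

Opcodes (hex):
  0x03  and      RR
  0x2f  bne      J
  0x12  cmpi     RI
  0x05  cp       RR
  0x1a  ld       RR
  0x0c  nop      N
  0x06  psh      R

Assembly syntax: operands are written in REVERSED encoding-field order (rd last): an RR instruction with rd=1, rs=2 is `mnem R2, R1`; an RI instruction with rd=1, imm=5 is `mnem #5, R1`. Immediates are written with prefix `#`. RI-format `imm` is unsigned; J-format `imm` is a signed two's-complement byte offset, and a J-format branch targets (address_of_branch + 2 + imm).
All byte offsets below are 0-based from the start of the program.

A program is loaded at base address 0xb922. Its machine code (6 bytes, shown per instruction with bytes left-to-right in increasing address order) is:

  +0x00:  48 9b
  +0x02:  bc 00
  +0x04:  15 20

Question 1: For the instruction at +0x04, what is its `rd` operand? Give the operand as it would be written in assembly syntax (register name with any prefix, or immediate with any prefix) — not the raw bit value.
R2

[04] 15 20 → 0x1520
  top 6b → 0x5 → cp [RR]
  rd: (w>>7)&0x7=0x2 → R2
  rs: (w>>4)&0x7=0x2 → R2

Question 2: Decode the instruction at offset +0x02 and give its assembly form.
off 0x02: read bc 00 as big → 0xbc00
  opcode bits[15:10]=0x2f: bne/J
  imm: (w>>0)&0x3ff=0x0 → #0

bne #0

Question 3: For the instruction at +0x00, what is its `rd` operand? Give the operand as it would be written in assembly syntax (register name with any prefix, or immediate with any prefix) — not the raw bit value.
@+00  big-endian(48 9b) = 0x489b
  opcode bits[15:10]=0x12: cmpi/RI
  rd: (w>>7)&0x7=0x1 → R1
  imm: (w>>0)&0x7f=0x1b → #27

R1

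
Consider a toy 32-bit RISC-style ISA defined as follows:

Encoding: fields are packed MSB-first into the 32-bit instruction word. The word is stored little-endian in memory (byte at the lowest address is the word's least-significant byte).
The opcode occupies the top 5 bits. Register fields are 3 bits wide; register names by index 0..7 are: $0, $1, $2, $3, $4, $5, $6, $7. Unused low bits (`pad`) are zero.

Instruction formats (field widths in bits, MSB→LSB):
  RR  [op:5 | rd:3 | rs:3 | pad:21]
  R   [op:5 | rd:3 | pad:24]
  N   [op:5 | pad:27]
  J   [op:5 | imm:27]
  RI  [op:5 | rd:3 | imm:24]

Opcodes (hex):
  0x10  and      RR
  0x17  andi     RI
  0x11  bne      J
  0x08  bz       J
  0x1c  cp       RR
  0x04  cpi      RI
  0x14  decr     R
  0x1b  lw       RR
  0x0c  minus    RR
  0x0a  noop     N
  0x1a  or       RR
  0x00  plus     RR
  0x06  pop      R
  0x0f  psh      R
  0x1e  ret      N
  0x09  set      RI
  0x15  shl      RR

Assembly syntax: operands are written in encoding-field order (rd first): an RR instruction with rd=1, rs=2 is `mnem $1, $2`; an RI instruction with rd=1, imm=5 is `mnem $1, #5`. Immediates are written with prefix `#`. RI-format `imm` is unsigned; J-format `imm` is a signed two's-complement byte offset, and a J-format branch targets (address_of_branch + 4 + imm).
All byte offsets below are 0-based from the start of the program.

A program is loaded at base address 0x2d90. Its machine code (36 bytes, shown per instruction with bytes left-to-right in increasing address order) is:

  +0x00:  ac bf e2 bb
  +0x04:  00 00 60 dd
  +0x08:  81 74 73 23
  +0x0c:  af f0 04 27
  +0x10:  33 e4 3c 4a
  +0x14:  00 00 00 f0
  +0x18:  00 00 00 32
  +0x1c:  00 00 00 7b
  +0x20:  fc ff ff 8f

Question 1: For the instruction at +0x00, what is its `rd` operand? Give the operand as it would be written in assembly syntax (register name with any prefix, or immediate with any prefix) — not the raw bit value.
@+00  little-endian(ac bf e2 bb) = 0xbbe2bfac
  opcode bits[31:27]=0x17: andi/RI
  rd@[26:24]=0x3 ⇒ $3
  imm@[23:0]=0xe2bfac ⇒ #14860204

$3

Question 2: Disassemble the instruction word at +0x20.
bne #-4

off 0x20: read fc ff ff 8f as little → 0x8ffffffc
  op=0x8ffffffc>>27=0x11 ⇒ bne (J)
  imm@[26:0]=0x7fffffc (s27→-4) ⇒ #-4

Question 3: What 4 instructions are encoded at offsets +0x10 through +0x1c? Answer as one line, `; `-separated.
off 0x10: read 33 e4 3c 4a as little → 0x4a3ce433
  op=0x4a3ce433>>27=0x9 ⇒ set (RI)
  rd@[26:24]=0x2 ⇒ $2
  imm@[23:0]=0x3ce433 ⇒ #3990579
off 0x14: read 00 00 00 f0 as little → 0xf0000000
  op=0xf0000000>>27=0x1e ⇒ ret (N)
off 0x18: read 00 00 00 32 as little → 0x32000000
  op=0x32000000>>27=0x6 ⇒ pop (R)
  rd@[26:24]=0x2 ⇒ $2
off 0x1c: read 00 00 00 7b as little → 0x7b000000
  op=0x7b000000>>27=0xf ⇒ psh (R)
  rd@[26:24]=0x3 ⇒ $3

set $2, #3990579; ret; pop $2; psh $3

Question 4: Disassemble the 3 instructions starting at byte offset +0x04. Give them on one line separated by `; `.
[04] 00 00 60 dd → 0xdd600000
  top 5b → 0x1b → lw [RR]
  [26:24] rd=5 = $5
  [23:21] rs=3 = $3
[08] 81 74 73 23 → 0x23737481
  top 5b → 0x4 → cpi [RI]
  [26:24] rd=3 = $3
  [23:0] imm=7566465 = #7566465
[0c] af f0 04 27 → 0x2704f0af
  top 5b → 0x4 → cpi [RI]
  [26:24] rd=7 = $7
  [23:0] imm=323759 = #323759

lw $5, $3; cpi $3, #7566465; cpi $7, #323759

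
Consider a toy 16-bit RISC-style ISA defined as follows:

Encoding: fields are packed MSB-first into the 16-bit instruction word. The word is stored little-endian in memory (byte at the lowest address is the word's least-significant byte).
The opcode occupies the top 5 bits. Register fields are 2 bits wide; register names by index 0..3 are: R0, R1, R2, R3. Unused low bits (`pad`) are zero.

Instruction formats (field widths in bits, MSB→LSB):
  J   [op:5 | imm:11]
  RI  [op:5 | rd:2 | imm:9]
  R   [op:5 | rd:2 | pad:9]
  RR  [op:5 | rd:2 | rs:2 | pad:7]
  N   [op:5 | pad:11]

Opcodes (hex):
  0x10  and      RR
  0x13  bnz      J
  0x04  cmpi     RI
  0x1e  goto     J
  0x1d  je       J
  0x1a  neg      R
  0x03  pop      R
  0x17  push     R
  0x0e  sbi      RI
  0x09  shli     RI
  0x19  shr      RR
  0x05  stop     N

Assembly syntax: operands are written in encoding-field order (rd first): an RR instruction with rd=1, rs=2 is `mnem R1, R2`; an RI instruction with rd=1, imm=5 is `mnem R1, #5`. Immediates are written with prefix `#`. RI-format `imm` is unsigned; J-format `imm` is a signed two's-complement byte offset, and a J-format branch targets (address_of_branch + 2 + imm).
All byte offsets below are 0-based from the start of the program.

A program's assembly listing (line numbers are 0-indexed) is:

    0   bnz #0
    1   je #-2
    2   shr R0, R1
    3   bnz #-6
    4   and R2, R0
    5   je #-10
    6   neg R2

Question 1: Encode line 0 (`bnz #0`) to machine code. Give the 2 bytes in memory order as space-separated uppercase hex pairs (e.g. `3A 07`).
00 98

L0: bnz op=0x13:5|imm=0:11 ⇒ 0x9800 ⇒ little 00 98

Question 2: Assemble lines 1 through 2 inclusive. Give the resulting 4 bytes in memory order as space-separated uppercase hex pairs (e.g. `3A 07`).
line 1 (je): pack op=0x1d:5|imm=-2:11 = 0xeffe; little→ fe ef
line 2 (shr): pack op=0x19:5|rd=0:2|rs=1:2|pad=0:7 = 0xc880; little→ 80 c8

FE EF 80 C8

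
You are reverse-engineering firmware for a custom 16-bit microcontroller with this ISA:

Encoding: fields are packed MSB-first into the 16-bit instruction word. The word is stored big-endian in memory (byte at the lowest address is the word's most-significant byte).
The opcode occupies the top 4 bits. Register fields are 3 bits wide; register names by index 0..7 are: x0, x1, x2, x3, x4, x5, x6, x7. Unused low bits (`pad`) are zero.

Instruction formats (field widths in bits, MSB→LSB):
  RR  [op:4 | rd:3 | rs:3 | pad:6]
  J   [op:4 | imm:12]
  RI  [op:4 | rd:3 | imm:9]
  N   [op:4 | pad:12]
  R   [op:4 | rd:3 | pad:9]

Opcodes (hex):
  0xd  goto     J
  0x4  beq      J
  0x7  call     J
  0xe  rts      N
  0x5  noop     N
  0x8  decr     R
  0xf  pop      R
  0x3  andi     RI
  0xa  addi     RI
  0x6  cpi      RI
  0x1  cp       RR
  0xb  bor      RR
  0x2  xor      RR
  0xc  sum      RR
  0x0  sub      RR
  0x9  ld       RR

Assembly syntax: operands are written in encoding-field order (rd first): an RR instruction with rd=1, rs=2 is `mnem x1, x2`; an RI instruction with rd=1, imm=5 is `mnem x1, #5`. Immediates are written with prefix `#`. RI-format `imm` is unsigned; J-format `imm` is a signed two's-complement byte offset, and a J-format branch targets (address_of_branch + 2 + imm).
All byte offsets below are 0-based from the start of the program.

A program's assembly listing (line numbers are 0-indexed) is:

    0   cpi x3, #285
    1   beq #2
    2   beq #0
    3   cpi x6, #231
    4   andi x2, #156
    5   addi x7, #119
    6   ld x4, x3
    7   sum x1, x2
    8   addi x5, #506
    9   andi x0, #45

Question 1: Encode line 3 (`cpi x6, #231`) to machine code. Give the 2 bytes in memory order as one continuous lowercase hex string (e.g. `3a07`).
6ce7

L3: cpi op=0x6:4|rd=6:3|imm=231:9 ⇒ 0x6ce7 ⇒ big 6c e7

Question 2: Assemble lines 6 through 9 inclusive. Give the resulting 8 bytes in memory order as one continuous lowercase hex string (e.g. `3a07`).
98c0c280abfa302d

6. ld fields op=0x9:4|rd=4:3|rs=3:3|pad=0:6 → word 98c0h → 98 c0
7. sum fields op=0xc:4|rd=1:3|rs=2:3|pad=0:6 → word c280h → c2 80
8. addi fields op=0xa:4|rd=5:3|imm=506:9 → word abfah → ab fa
9. andi fields op=0x3:4|rd=0:3|imm=45:9 → word 302dh → 30 2d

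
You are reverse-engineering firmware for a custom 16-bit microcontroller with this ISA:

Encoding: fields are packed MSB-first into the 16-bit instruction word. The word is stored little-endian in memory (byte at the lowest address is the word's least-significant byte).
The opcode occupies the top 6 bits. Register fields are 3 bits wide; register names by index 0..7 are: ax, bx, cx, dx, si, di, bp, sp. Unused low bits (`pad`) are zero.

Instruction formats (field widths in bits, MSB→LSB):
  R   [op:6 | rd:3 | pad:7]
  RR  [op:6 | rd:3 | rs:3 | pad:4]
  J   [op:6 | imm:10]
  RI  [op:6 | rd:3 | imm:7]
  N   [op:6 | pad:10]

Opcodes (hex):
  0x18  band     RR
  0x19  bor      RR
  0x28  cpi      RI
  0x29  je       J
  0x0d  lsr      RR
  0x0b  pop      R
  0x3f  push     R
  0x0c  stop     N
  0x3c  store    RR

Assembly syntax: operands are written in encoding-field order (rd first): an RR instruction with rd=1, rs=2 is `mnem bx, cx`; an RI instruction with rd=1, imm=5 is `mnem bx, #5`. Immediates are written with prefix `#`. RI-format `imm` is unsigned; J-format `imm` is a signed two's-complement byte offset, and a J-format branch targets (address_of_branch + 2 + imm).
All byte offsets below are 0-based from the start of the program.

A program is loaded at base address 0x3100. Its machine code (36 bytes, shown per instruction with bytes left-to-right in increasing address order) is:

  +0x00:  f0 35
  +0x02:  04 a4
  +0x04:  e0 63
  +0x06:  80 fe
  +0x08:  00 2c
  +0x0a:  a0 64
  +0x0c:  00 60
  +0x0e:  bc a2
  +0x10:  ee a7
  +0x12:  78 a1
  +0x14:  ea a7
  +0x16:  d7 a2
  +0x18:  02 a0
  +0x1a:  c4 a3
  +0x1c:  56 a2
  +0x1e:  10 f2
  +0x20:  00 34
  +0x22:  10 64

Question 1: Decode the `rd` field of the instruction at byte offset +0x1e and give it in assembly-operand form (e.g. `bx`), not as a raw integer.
si

[1e] 10 f2 → 0xf210
  op=0xf210>>10=0x3c ⇒ store (RR)
  rd@[9:7]=0x4 ⇒ si
  rs@[6:4]=0x1 ⇒ bx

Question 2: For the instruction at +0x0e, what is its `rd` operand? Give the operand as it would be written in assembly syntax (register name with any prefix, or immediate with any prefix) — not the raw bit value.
di

@+0e  little-endian(bc a2) = 0xa2bc
  op=0xa2bc>>10=0x28 ⇒ cpi (RI)
  [9:7] rd=5 = di
  [6:0] imm=60 = #60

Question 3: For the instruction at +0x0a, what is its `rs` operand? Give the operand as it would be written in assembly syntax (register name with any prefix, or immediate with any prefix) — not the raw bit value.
@+0a  little-endian(a0 64) = 0x64a0
  op=0x64a0>>10=0x19 ⇒ bor (RR)
  [9:7] rd=1 = bx
  [6:4] rs=2 = cx

cx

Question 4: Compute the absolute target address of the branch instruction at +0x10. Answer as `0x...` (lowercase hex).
+0x10: ee a7 ⇒ word 0xa7ee (little)
  opcode bits[15:10]=0x29: je/J
  [9:0] imm=1006 (s10→-18) = #-18
  target = base 0x3100 + off 0x10 + 2 + imm -18 = 0x3100

0x3100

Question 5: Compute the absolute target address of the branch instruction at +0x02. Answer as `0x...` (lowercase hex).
@+02  little-endian(04 a4) = 0xa404
  top 6b → 0x29 → je [J]
  imm: (w>>0)&0x3ff=0x4 → #4
  target = base 0x3100 + off 0x02 + 2 + imm 4 = 0x3108

0x3108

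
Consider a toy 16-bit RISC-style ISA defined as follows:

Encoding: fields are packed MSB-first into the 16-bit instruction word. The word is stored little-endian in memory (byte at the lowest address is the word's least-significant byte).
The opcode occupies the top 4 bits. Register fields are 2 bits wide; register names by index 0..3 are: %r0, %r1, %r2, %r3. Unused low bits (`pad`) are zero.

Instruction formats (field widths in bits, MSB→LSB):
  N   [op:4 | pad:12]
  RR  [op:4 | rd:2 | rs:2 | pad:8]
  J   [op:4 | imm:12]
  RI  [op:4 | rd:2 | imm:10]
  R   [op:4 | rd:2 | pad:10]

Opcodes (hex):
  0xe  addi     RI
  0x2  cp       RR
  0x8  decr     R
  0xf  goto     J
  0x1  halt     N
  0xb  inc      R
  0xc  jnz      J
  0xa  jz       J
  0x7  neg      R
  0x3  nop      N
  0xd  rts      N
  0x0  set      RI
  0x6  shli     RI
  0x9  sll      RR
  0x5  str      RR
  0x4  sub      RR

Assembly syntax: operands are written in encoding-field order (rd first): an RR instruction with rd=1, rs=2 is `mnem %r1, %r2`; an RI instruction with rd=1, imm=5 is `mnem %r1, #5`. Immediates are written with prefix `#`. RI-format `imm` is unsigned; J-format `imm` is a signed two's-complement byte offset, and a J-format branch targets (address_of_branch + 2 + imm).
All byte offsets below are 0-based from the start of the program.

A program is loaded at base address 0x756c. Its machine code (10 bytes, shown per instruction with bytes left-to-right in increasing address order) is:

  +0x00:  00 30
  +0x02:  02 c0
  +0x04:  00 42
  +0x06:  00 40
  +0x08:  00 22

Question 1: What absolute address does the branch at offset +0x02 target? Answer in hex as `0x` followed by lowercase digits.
off 0x02: read 02 c0 as little → 0xc002
  opcode bits[15:12]=0xc: jnz/J
  imm@[11:0]=0x2 ⇒ #2
  target = base 0x756c + off 0x02 + 2 + imm 2 = 0x7572

0x7572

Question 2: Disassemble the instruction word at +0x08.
cp %r0, %r2

+0x08: 00 22 ⇒ word 0x2200 (little)
  op=0x2200>>12=0x2 ⇒ cp (RR)
  rd@[11:10]=0x0 ⇒ %r0
  rs@[9:8]=0x2 ⇒ %r2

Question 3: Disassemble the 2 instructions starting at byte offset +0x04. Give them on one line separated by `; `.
off 0x04: read 00 42 as little → 0x4200
  op=0x4200>>12=0x4 ⇒ sub (RR)
  rd: (w>>10)&0x3=0x0 → %r0
  rs: (w>>8)&0x3=0x2 → %r2
off 0x06: read 00 40 as little → 0x4000
  op=0x4000>>12=0x4 ⇒ sub (RR)
  rd: (w>>10)&0x3=0x0 → %r0
  rs: (w>>8)&0x3=0x0 → %r0

sub %r0, %r2; sub %r0, %r0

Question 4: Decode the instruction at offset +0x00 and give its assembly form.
+0x00: 00 30 ⇒ word 0x3000 (little)
  top 4b → 0x3 → nop [N]

nop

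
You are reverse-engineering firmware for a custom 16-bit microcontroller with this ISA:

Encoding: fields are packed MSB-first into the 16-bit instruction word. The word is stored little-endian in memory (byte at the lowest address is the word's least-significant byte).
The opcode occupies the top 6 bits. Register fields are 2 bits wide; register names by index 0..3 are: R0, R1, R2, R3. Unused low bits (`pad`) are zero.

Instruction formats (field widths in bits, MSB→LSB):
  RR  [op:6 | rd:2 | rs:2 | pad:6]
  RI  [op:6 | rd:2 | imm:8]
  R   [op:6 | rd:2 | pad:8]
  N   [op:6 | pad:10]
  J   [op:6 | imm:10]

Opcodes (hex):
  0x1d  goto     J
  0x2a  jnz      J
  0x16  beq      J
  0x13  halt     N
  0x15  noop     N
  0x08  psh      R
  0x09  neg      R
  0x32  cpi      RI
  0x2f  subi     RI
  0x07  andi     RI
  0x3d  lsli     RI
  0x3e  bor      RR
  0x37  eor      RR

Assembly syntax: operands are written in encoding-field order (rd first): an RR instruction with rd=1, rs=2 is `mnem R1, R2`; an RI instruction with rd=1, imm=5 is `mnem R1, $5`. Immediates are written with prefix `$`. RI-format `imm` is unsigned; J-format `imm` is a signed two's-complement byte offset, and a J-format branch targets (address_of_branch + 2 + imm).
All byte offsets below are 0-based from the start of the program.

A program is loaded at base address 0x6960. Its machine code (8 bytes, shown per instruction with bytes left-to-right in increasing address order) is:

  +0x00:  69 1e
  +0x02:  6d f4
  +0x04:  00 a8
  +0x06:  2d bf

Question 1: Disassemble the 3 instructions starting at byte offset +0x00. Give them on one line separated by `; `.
+0x00: 69 1e ⇒ word 0x1e69 (little)
  opcode bits[15:10]=0x7: andi/RI
  rd: (w>>8)&0x3=0x2 → R2
  imm: (w>>0)&0xff=0x69 → $105
+0x02: 6d f4 ⇒ word 0xf46d (little)
  opcode bits[15:10]=0x3d: lsli/RI
  rd: (w>>8)&0x3=0x0 → R0
  imm: (w>>0)&0xff=0x6d → $109
+0x04: 00 a8 ⇒ word 0xa800 (little)
  opcode bits[15:10]=0x2a: jnz/J
  imm: (w>>0)&0x3ff=0x0 → $0

andi R2, $105; lsli R0, $109; jnz $0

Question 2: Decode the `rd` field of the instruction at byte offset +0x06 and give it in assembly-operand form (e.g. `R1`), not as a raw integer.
[06] 2d bf → 0xbf2d
  opcode bits[15:10]=0x2f: subi/RI
  [9:8] rd=3 = R3
  [7:0] imm=45 = $45

R3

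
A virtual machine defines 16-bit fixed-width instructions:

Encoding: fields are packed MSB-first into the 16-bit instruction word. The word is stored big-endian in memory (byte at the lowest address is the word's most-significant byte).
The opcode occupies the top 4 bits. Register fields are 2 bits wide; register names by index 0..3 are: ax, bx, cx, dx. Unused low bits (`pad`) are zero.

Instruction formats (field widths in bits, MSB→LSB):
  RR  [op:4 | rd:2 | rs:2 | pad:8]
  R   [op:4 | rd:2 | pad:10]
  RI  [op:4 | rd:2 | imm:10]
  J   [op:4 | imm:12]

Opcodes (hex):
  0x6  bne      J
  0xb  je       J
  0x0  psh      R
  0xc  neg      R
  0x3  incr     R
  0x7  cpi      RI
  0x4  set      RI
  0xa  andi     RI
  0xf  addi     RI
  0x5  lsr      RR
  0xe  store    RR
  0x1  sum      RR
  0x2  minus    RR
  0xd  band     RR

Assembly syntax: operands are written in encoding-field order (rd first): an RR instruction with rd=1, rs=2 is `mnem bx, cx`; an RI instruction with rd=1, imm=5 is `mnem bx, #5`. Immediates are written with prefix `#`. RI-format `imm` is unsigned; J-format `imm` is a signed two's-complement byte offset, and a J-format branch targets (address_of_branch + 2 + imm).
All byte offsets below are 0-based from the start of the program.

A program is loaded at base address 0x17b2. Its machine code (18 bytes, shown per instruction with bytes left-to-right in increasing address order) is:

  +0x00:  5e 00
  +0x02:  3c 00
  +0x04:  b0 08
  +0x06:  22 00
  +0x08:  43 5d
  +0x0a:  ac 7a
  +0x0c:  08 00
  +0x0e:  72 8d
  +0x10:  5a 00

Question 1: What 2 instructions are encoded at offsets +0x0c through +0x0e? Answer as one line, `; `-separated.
psh cx; cpi ax, #653

off 0x0c: read 08 00 as big → 0x0800
  op=0x0800>>12=0x0 ⇒ psh (R)
  rd@[11:10]=0x2 ⇒ cx
off 0x0e: read 72 8d as big → 0x728d
  op=0x728d>>12=0x7 ⇒ cpi (RI)
  rd@[11:10]=0x0 ⇒ ax
  imm@[9:0]=0x28d ⇒ #653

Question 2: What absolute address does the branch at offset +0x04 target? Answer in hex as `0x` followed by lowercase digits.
0x17c0

+0x04: b0 08 ⇒ word 0xb008 (big)
  op=0xb008>>12=0xb ⇒ je (J)
  imm: (w>>0)&0xfff=0x8 → #8
  target = base 0x17b2 + off 0x04 + 2 + imm 8 = 0x17c0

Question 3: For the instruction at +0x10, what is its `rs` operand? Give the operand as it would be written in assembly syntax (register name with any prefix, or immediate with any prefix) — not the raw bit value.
+0x10: 5a 00 ⇒ word 0x5a00 (big)
  top 4b → 0x5 → lsr [RR]
  [11:10] rd=2 = cx
  [9:8] rs=2 = cx

cx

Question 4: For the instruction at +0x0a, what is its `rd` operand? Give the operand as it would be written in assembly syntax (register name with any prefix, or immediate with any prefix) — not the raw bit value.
dx

off 0x0a: read ac 7a as big → 0xac7a
  op=0xac7a>>12=0xa ⇒ andi (RI)
  rd: (w>>10)&0x3=0x3 → dx
  imm: (w>>0)&0x3ff=0x7a → #122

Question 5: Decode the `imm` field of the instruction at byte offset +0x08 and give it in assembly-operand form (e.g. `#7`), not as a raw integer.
#861

off 0x08: read 43 5d as big → 0x435d
  top 4b → 0x4 → set [RI]
  [11:10] rd=0 = ax
  [9:0] imm=861 = #861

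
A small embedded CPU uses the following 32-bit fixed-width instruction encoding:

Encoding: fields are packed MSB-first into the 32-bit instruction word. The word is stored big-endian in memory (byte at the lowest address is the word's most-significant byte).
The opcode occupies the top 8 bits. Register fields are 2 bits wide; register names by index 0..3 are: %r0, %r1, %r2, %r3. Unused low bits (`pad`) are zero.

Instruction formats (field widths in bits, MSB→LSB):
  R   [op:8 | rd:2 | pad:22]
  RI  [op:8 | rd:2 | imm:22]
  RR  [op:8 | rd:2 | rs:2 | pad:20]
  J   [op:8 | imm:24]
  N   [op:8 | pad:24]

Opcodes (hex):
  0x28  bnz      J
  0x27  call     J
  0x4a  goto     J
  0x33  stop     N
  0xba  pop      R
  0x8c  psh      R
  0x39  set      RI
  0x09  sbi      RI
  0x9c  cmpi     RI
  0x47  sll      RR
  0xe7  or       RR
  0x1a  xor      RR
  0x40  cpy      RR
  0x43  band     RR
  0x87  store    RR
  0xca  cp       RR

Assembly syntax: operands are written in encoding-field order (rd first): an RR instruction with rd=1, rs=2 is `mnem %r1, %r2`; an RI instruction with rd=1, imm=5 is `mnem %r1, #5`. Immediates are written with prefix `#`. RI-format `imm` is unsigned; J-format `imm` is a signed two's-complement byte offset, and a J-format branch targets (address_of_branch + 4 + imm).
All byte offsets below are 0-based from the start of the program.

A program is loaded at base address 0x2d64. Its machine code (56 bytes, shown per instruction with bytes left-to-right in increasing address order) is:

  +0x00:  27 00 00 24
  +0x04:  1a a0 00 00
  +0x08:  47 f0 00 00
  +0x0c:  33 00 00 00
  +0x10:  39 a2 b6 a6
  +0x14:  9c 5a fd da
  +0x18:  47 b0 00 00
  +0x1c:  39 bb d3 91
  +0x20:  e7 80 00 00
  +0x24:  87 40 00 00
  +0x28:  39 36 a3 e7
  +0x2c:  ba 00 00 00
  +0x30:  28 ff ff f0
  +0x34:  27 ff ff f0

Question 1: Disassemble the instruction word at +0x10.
+0x10: 39 a2 b6 a6 ⇒ word 0x39a2b6a6 (big)
  opcode bits[31:24]=0x39: set/RI
  [23:22] rd=2 = %r2
  [21:0] imm=2274982 = #2274982

set %r2, #2274982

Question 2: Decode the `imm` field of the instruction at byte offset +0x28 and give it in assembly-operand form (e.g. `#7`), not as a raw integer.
@+28  big-endian(39 36 a3 e7) = 0x3936a3e7
  op=0x3936a3e7>>24=0x39 ⇒ set (RI)
  rd@[23:22]=0x0 ⇒ %r0
  imm@[21:0]=0x36a3e7 ⇒ #3580903

#3580903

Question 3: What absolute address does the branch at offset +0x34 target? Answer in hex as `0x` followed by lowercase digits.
+0x34: 27 ff ff f0 ⇒ word 0x27fffff0 (big)
  opcode bits[31:24]=0x27: call/J
  imm@[23:0]=0xfffff0 (s24→-16) ⇒ #-16
  target = base 0x2d64 + off 0x34 + 4 + imm -16 = 0x2d8c

0x2d8c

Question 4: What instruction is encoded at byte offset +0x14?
cmpi %r1, #1768922

@+14  big-endian(9c 5a fd da) = 0x9c5afdda
  op=0x9c5afdda>>24=0x9c ⇒ cmpi (RI)
  rd: (w>>22)&0x3=0x1 → %r1
  imm: (w>>0)&0x3fffff=0x1afdda → #1768922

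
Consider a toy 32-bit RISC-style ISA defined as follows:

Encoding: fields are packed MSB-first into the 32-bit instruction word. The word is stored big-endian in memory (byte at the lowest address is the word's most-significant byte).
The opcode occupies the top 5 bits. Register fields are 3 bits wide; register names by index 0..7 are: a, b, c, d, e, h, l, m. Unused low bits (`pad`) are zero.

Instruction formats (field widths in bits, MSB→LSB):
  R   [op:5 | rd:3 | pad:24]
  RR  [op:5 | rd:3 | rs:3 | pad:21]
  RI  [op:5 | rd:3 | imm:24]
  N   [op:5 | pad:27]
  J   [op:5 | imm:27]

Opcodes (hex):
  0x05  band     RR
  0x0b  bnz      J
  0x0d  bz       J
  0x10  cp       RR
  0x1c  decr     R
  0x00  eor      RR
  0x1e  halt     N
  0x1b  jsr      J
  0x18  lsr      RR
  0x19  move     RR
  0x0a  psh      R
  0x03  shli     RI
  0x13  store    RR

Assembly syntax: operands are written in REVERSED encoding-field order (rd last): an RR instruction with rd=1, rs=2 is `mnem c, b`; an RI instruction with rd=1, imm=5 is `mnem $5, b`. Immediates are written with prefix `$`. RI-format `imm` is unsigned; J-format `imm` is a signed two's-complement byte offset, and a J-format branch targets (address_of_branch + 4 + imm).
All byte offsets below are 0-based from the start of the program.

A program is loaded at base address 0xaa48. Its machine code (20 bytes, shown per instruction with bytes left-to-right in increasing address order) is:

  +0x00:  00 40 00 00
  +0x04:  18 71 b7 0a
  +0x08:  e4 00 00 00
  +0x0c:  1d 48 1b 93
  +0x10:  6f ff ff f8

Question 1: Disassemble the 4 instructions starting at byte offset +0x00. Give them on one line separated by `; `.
eor c, a; shli $7452426, a; decr e; shli $4725651, h

off 0x00: read 00 40 00 00 as big → 0x00400000
  top 5b → 0x0 → eor [RR]
  rd@[26:24]=0x0 ⇒ a
  rs@[23:21]=0x2 ⇒ c
off 0x04: read 18 71 b7 0a as big → 0x1871b70a
  top 5b → 0x3 → shli [RI]
  rd@[26:24]=0x0 ⇒ a
  imm@[23:0]=0x71b70a ⇒ $7452426
off 0x08: read e4 00 00 00 as big → 0xe4000000
  top 5b → 0x1c → decr [R]
  rd@[26:24]=0x4 ⇒ e
off 0x0c: read 1d 48 1b 93 as big → 0x1d481b93
  top 5b → 0x3 → shli [RI]
  rd@[26:24]=0x5 ⇒ h
  imm@[23:0]=0x481b93 ⇒ $4725651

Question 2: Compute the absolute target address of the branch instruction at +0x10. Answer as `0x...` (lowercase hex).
+0x10: 6f ff ff f8 ⇒ word 0x6ffffff8 (big)
  top 5b → 0xd → bz [J]
  imm: (w>>0)&0x7ffffff=0x7fffff8 (s27→-8) → $-8
  target = base 0xaa48 + off 0x10 + 4 + imm -8 = 0xaa54

0xaa54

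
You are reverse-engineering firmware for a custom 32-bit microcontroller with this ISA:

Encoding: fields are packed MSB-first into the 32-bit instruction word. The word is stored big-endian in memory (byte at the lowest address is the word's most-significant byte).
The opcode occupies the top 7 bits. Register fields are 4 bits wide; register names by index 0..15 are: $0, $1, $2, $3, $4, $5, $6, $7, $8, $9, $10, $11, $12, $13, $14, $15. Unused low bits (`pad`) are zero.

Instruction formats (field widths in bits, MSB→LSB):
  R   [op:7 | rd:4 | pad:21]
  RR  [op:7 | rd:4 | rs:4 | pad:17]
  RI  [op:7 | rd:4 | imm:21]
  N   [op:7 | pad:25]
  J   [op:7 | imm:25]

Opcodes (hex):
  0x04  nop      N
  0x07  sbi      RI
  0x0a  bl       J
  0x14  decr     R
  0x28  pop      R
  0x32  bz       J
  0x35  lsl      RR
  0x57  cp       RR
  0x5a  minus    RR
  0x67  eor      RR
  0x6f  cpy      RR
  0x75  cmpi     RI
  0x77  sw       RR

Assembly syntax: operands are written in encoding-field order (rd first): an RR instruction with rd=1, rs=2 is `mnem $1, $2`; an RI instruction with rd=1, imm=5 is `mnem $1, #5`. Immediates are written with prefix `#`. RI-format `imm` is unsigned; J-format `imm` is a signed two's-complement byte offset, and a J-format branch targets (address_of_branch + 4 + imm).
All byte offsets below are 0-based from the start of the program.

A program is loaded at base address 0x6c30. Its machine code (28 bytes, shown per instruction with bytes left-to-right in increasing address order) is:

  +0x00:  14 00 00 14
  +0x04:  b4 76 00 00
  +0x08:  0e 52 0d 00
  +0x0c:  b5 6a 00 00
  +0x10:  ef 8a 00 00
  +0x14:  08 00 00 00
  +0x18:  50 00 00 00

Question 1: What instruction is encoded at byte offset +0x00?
bl #20

@+00  big-endian(14 00 00 14) = 0x14000014
  op=0x14000014>>25=0xa ⇒ bl (J)
  imm@[24:0]=0x14 ⇒ #20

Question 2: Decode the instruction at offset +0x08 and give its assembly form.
sbi $2, #1182976

off 0x08: read 0e 52 0d 00 as big → 0x0e520d00
  opcode bits[31:25]=0x7: sbi/RI
  rd: (w>>21)&0xf=0x2 → $2
  imm: (w>>0)&0x1fffff=0x120d00 → #1182976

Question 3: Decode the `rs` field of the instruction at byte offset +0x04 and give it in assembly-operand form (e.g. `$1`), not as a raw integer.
$11

+0x04: b4 76 00 00 ⇒ word 0xb4760000 (big)
  opcode bits[31:25]=0x5a: minus/RR
  rd@[24:21]=0x3 ⇒ $3
  rs@[20:17]=0xb ⇒ $11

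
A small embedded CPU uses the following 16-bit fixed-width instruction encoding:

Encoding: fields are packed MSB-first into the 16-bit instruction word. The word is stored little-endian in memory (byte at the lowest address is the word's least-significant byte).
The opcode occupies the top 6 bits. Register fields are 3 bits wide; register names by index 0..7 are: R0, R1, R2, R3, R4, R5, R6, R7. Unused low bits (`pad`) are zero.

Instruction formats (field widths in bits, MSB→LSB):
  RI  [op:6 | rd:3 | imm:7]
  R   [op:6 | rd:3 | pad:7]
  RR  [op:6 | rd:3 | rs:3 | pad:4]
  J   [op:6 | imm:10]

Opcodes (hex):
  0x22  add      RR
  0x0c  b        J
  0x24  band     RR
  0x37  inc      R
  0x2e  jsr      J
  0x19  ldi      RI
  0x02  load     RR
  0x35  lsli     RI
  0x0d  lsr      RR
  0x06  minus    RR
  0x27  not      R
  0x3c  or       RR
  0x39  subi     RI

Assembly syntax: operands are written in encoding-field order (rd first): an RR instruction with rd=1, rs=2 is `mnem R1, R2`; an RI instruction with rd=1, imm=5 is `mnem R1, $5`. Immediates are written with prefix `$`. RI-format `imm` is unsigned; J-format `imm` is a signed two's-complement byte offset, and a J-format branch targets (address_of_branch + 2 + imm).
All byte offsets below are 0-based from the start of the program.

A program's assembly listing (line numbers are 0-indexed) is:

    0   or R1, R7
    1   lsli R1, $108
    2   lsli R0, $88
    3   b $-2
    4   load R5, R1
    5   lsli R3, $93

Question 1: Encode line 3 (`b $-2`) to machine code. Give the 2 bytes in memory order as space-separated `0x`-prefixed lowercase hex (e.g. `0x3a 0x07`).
3. b fields op=0xc:6|imm=-2:10 → word 33feh → fe 33

0xfe 0x33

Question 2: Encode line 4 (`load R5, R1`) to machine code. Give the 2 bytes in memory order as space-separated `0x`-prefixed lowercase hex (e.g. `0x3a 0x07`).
0x90 0x0a

4. load fields op=0x2:6|rd=5:3|rs=1:3|pad=0:4 → word 0a90h → 90 0a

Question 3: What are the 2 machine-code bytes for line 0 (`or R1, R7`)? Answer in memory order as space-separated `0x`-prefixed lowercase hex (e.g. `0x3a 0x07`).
line 0 (or): pack op=0x3c:6|rd=1:3|rs=7:3|pad=0:4 = 0xf0f0; little→ f0 f0

0xf0 0xf0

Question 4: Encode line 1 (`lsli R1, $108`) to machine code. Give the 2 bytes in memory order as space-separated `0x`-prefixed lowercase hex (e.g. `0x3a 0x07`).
0xec 0xd4

1. lsli fields op=0x35:6|rd=1:3|imm=108:7 → word d4ech → ec d4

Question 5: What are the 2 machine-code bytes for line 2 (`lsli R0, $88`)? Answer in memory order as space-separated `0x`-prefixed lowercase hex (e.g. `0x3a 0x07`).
0x58 0xd4

L2: lsli op=0x35:6|rd=0:3|imm=88:7 ⇒ 0xd458 ⇒ little 58 d4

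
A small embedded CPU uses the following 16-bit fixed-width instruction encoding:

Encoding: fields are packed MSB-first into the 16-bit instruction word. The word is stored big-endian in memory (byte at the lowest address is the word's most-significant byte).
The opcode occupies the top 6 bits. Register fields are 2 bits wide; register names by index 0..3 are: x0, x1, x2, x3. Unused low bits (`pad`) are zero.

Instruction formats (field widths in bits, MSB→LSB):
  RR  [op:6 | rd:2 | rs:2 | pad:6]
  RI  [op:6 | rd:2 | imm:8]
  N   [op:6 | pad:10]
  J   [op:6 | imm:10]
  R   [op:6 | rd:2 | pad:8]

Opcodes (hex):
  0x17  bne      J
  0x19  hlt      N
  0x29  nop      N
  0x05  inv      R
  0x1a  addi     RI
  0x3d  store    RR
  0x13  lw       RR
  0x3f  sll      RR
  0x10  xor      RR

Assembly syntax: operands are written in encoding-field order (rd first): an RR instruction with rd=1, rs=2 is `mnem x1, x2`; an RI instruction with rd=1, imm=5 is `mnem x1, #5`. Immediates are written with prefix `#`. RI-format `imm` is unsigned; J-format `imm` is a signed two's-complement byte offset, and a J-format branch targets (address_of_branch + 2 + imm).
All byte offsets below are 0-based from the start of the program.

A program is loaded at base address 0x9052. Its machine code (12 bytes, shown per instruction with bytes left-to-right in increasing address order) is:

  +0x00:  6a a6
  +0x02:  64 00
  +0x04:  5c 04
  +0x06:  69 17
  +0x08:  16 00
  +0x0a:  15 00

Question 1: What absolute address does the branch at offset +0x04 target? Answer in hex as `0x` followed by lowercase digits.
@+04  big-endian(5c 04) = 0x5c04
  opcode bits[15:10]=0x17: bne/J
  imm@[9:0]=0x4 ⇒ #4
  target = base 0x9052 + off 0x04 + 2 + imm 4 = 0x905c

0x905c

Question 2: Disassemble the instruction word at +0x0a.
@+0a  big-endian(15 00) = 0x1500
  top 6b → 0x5 → inv [R]
  rd: (w>>8)&0x3=0x1 → x1

inv x1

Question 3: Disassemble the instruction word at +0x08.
+0x08: 16 00 ⇒ word 0x1600 (big)
  op=0x1600>>10=0x5 ⇒ inv (R)
  [9:8] rd=2 = x2

inv x2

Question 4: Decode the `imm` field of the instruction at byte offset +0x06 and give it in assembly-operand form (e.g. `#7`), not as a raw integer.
off 0x06: read 69 17 as big → 0x6917
  opcode bits[15:10]=0x1a: addi/RI
  rd: (w>>8)&0x3=0x1 → x1
  imm: (w>>0)&0xff=0x17 → #23

#23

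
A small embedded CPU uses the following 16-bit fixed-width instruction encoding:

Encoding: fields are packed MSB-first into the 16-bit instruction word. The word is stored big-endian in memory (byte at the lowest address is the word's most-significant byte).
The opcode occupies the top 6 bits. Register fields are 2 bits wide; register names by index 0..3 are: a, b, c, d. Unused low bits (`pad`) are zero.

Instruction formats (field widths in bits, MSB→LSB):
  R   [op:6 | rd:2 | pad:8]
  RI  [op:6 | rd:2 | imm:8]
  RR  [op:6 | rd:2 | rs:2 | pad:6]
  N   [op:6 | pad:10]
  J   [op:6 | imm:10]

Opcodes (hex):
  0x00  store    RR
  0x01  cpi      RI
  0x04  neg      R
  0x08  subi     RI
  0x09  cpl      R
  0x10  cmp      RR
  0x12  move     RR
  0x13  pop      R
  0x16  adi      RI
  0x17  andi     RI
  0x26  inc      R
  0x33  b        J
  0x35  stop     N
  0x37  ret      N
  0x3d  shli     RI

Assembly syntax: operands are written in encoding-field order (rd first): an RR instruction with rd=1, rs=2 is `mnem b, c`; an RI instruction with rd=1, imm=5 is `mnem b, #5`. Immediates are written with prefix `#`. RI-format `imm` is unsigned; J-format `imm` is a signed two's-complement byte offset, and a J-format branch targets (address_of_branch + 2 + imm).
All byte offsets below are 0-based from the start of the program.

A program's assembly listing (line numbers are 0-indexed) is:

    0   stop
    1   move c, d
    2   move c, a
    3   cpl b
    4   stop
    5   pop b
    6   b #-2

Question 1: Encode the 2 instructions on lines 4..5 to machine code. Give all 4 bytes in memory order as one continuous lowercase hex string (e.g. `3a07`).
d4004d00

L4: stop op=0x35:6|pad=0:10 ⇒ 0xd400 ⇒ big d4 00
L5: pop op=0x13:6|rd=1:2|pad=0:8 ⇒ 0x4d00 ⇒ big 4d 00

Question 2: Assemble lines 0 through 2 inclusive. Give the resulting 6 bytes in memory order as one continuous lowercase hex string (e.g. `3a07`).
line 0 (stop): pack op=0x35:6|pad=0:10 = 0xd400; big→ d4 00
line 1 (move): pack op=0x12:6|rd=2:2|rs=3:2|pad=0:6 = 0x4ac0; big→ 4a c0
line 2 (move): pack op=0x12:6|rd=2:2|rs=0:2|pad=0:6 = 0x4a00; big→ 4a 00

d4004ac04a00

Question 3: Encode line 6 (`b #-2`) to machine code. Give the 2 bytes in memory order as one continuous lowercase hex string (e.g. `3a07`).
cffe

L6: b op=0x33:6|imm=-2:10 ⇒ 0xcffe ⇒ big cf fe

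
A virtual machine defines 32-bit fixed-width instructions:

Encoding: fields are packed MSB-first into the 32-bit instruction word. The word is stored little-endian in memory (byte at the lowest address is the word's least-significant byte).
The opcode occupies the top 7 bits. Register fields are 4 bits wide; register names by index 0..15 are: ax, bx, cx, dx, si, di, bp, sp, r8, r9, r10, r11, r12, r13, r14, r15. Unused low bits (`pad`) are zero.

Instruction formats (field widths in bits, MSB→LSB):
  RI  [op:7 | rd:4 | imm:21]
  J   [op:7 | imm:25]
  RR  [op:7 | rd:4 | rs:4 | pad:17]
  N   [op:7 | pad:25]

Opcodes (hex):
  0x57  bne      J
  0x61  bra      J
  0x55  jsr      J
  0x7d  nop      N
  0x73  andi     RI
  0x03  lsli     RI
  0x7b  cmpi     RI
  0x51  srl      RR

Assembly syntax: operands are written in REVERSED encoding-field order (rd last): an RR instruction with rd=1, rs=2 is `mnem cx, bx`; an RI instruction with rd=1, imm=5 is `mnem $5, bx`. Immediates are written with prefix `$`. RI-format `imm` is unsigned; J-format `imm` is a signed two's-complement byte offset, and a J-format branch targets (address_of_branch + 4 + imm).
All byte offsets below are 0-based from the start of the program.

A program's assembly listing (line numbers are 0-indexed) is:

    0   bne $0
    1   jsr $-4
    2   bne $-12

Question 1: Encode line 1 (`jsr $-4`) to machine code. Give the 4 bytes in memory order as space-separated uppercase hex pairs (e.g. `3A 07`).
FC FF FF AB

L1: jsr op=0x55:7|imm=-4:25 ⇒ 0xabfffffc ⇒ little fc ff ff ab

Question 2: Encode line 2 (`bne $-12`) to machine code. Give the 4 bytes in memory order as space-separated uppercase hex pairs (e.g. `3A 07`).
F4 FF FF AF

2. bne fields op=0x57:7|imm=-12:25 → word affffff4h → f4 ff ff af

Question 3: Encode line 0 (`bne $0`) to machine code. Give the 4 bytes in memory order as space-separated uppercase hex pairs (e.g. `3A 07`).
0. bne fields op=0x57:7|imm=0:25 → word ae000000h → 00 00 00 ae

00 00 00 AE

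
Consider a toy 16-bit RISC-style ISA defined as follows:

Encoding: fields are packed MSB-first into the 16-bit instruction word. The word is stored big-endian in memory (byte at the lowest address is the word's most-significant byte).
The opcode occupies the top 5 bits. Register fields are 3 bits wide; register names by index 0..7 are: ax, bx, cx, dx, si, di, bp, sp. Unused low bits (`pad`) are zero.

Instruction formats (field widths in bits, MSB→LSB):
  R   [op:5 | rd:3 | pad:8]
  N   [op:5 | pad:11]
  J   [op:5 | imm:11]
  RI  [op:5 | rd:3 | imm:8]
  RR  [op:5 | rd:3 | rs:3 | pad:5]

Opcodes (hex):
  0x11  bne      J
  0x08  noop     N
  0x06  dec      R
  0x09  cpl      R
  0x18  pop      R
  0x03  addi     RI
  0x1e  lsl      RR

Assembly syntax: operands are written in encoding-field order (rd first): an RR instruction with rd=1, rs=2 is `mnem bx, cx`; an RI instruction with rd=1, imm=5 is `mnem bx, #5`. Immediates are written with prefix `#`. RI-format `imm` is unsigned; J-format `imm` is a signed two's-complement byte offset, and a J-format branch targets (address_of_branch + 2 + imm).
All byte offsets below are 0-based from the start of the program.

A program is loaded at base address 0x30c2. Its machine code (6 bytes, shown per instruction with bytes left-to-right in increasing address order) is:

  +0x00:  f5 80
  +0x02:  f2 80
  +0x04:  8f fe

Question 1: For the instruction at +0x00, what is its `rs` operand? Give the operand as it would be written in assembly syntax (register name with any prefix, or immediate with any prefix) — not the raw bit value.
si

off 0x00: read f5 80 as big → 0xf580
  top 5b → 0x1e → lsl [RR]
  rd@[10:8]=0x5 ⇒ di
  rs@[7:5]=0x4 ⇒ si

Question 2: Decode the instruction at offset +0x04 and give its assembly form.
+0x04: 8f fe ⇒ word 0x8ffe (big)
  op=0x8ffe>>11=0x11 ⇒ bne (J)
  [10:0] imm=2046 (s11→-2) = #-2

bne #-2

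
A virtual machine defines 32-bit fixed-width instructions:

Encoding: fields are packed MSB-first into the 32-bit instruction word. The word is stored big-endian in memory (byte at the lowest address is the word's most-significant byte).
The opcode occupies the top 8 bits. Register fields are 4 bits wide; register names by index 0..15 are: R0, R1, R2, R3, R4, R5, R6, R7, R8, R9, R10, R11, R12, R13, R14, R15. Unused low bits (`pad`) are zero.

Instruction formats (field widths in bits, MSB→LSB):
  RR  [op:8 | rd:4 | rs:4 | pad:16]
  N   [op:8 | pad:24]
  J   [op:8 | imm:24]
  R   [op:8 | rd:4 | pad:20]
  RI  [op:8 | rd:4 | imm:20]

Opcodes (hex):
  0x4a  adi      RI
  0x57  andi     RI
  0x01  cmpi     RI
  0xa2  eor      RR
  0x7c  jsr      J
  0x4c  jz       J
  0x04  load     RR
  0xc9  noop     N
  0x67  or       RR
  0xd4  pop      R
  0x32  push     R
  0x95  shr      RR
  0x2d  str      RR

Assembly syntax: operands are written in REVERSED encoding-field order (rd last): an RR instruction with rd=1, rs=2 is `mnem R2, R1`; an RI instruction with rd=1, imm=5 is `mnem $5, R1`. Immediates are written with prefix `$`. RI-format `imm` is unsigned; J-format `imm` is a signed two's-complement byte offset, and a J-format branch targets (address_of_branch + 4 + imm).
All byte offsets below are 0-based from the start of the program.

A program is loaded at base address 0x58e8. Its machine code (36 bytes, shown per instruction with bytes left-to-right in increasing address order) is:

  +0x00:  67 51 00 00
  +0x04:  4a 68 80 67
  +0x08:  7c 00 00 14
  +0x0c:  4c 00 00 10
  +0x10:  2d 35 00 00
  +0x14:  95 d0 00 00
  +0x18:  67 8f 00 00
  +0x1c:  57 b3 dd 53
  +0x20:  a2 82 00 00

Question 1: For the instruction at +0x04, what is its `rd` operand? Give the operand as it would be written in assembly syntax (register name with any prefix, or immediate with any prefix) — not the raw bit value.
R6

[04] 4a 68 80 67 → 0x4a688067
  opcode bits[31:24]=0x4a: adi/RI
  [23:20] rd=6 = R6
  [19:0] imm=557159 = $557159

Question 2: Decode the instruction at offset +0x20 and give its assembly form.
eor R2, R8

@+20  big-endian(a2 82 00 00) = 0xa2820000
  op=0xa2820000>>24=0xa2 ⇒ eor (RR)
  rd: (w>>20)&0xf=0x8 → R8
  rs: (w>>16)&0xf=0x2 → R2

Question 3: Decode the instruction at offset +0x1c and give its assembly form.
andi $253267, R11

off 0x1c: read 57 b3 dd 53 as big → 0x57b3dd53
  op=0x57b3dd53>>24=0x57 ⇒ andi (RI)
  rd: (w>>20)&0xf=0xb → R11
  imm: (w>>0)&0xfffff=0x3dd53 → $253267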